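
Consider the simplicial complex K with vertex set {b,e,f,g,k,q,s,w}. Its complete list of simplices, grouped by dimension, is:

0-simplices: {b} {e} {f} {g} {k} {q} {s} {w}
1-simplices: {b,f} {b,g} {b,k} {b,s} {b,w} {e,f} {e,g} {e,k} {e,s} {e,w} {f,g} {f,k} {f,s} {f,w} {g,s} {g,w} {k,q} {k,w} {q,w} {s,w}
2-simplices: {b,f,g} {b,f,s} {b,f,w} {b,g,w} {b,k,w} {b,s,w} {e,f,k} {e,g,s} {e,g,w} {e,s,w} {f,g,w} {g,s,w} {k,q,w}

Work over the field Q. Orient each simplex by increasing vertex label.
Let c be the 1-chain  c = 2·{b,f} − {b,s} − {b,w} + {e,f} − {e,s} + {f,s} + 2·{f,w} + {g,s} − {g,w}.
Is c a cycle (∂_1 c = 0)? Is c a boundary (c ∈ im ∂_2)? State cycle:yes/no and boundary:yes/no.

cycle:yes boundary:no

n_0=8 n_1=20 n_2=13  [Q]
∂1: piv[bf,bg,bk,bs,bw,ef,kq] rk=7  ker:eg,ek,es,ew,fg,fk,fs,fw,gs,gw,kw,qw,sw
∂2: piv[bfg,bfs,bfw,bgw,bkw,bsw,efk,egs,egw,esw,kqw] rk=11  ker:fgw,gsw
∂1c = 0
c vs im∂2: residual ≠ 0 ⇒ not boundary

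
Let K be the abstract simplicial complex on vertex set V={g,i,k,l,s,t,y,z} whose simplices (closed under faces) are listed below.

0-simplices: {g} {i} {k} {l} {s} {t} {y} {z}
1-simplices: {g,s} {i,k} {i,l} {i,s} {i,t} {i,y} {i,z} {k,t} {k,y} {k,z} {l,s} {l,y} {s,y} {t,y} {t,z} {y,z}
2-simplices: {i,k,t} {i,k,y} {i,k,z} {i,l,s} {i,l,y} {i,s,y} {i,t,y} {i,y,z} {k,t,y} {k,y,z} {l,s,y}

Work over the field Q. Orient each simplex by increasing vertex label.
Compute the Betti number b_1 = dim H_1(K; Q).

b_1=1

n_0=8 n_1=16 n_2=11  [Q]
∂1: piv[gs,ik,il,is,it,iy,iz] rk=7  ker:kt,ky,kz,ls,ly,sy,ty,tz,yz
∂2: piv[ikt,iky,ikz,ils,ily,isy,ity,iyz] rk=8  ker:kty,kyz,lsy
b_1=(16−7)−8=1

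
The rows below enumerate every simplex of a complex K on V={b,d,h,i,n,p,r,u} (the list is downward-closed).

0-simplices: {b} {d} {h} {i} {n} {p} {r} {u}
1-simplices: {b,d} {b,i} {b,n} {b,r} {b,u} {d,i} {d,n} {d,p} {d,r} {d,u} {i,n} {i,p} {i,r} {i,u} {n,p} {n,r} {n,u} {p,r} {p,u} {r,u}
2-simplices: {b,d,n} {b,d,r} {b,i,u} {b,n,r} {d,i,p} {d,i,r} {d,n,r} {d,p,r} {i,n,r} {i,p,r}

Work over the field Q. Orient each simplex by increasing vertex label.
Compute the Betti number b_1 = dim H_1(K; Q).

n_0=8 n_1=20 n_2=10  [Q]
∂1: piv[bd,bi,bn,br,bu,dp] rk=6  ker:di,dn,dr,du,in,ip,ir,iu,np,nr,nu,pr,pu,ru
∂2: piv[bdn,bdr,biu,bnr,dip,dir,dpr,inr] rk=8  ker:dnr,ipr
b_1=(20−6)−8=6

b_1=6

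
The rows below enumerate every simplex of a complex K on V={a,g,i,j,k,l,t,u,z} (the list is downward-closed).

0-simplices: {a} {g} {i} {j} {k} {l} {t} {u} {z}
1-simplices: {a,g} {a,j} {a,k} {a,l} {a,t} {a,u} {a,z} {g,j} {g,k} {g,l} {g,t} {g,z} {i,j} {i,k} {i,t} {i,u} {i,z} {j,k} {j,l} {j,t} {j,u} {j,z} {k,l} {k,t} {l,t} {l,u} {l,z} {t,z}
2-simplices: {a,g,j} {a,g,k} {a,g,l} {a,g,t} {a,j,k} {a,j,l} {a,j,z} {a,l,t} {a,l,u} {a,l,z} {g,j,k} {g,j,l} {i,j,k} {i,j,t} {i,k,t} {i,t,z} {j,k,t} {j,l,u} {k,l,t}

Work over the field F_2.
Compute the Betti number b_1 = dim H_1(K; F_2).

b_1=4

n_0=9 n_1=28 n_2=19  [Z2]
∂1: piv[ag,aj,ak,al,at,au,az,ij] rk=8  ker:gj,gk,gl,gt,gz,ik,it,iu,iz,jk,jl,jt,ju,jz,kl,kt,lt,lu,lz,tz
∂2: piv[agj,agk,agl,agt,ajk,ajl,ajz,alt,alu,alz,ijk,ijt,ikt,itz,jlu,klt] rk=16  ker:gjk,gjl,jkt
b_1=(28−8)−16=4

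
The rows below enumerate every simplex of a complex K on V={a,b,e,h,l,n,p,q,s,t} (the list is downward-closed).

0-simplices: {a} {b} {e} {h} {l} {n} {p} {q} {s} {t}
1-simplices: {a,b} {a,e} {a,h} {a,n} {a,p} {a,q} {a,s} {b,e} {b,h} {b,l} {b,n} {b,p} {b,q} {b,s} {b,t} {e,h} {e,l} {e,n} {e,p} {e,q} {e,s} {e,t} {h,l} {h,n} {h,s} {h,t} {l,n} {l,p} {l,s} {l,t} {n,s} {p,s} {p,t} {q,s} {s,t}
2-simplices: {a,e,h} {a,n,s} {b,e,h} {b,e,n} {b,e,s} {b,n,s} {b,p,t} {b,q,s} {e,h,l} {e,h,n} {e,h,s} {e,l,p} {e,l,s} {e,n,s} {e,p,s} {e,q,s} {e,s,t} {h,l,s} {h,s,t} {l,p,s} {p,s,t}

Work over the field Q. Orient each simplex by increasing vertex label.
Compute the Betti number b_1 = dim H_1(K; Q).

n_0=10 n_1=35 n_2=21  [Q]
∂1: piv[ab,ae,ah,an,ap,aq,as,bl,bt] rk=9  ker:be,bh,bn,bp,bq,bs,eh,el,en,ep,eq,es,et,hl,hn,hs,ht,ln,lp,ls,lt,ns,ps,pt,qs,st
∂2: piv[aeh,ans,beh,ben,bes,bns,bpt,bqs,ehl,ehn,ehs,elp,els,eps,eqs,est,hst,pst] rk=18  ker:ens,hls,lps
b_1=(35−9)−18=8

b_1=8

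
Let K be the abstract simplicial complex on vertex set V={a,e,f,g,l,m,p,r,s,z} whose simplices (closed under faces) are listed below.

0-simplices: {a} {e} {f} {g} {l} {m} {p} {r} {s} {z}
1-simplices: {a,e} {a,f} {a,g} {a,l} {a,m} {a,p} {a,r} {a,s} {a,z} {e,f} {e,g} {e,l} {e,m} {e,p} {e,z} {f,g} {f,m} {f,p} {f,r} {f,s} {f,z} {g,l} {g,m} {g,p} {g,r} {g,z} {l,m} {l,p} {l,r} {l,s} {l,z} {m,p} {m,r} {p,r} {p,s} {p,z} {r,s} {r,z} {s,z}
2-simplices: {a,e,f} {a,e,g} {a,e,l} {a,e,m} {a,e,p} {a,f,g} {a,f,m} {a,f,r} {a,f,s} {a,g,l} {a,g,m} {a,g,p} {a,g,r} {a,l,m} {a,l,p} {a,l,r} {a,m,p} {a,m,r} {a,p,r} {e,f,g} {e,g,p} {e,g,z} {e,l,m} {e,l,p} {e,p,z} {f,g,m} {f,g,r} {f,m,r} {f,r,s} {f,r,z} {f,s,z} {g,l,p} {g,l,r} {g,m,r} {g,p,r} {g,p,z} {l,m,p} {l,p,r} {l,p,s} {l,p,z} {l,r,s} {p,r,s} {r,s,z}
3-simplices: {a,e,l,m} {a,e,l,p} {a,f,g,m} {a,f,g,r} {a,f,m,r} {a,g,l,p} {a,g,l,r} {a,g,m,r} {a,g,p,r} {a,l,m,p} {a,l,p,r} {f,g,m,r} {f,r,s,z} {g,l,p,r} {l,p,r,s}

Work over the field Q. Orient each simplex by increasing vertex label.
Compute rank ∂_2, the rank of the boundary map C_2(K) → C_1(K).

rank∂_2=27

n_0=10 n_1=39 n_2=43 n_3=15  [Q]
∂1: piv[ae,af,ag,al,am,ap,ar,as,az] rk=9  ker:ef,eg,el,em,ep,ez,fg,fm,fp,fr,fs,fz,gl,gm,gp,gr,gz,lm,lp,lr,ls,lz,mp,mr,pr,ps,pz,rs,rz,sz
∂2: piv[aef,aeg,ael,aem,aep,afg,afm,afr,afs,agl,agm,agp,agr,alm,alp,alr,amp,amr,apr,egz,epz,frs,frz,fsz,lps,lpz,lrs] rk=27  ker:efg,egp,elm,elp,fgm,fgr,fmr,glp,glr,gmr,gpr,gpz,lmp,lpr,prs,rsz
∂3: piv[aelm,aelp,afgm,afgr,afmr,aglp,aglr,agmr,agpr,almp,alpr,frsz,lprs] rk=13  ker:fgmr,glpr
rk∂_2=27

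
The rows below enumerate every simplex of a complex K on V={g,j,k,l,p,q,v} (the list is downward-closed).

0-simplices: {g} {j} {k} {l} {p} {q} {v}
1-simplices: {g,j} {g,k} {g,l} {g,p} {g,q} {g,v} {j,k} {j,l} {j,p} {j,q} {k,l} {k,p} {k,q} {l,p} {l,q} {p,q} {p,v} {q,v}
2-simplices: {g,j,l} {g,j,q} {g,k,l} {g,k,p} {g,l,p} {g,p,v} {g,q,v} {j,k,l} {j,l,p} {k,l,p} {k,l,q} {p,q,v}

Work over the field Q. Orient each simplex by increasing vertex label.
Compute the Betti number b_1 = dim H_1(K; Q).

b_1=1

n_0=7 n_1=18 n_2=12  [Q]
∂1: piv[gj,gk,gl,gp,gq,gv] rk=6  ker:jk,jl,jp,jq,kl,kp,kq,lp,lq,pq,pv,qv
∂2: piv[gjl,gjq,gkl,gkp,glp,gpv,gqv,jkl,jlp,klq,pqv] rk=11  ker:klp
b_1=(18−6)−11=1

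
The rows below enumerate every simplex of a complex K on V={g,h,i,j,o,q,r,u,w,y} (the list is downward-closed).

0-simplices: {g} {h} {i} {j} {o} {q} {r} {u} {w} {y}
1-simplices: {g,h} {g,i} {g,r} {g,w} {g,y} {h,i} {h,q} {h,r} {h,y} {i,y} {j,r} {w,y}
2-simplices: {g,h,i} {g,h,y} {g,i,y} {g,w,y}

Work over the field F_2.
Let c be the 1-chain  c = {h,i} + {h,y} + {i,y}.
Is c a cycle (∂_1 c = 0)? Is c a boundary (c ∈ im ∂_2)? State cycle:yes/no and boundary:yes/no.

n_0=10 n_1=12 n_2=4  [Z2]
∂1: piv[gh,gi,gr,gw,gy,hq,jr] rk=7  ker:hi,hr,hy,iy,wy
∂2: piv[ghi,ghy,giy,gwy] rk=4
∂1c = 0
c vs im∂2: reduces to 0 ⇒ boundary

cycle:yes boundary:yes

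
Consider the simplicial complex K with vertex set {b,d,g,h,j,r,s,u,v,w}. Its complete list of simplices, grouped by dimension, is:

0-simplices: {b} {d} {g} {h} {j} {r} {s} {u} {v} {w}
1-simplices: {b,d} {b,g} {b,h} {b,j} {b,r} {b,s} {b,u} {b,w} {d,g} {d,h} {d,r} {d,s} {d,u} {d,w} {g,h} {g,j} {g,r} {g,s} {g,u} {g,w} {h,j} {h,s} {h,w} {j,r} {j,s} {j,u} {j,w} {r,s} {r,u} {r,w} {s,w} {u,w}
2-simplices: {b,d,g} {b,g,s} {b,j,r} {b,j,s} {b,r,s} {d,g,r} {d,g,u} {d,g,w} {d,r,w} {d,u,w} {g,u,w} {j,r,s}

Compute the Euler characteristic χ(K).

χ(K)=-10

n_0=10 n_1=32 n_2=12
χ=+10−32+12=-10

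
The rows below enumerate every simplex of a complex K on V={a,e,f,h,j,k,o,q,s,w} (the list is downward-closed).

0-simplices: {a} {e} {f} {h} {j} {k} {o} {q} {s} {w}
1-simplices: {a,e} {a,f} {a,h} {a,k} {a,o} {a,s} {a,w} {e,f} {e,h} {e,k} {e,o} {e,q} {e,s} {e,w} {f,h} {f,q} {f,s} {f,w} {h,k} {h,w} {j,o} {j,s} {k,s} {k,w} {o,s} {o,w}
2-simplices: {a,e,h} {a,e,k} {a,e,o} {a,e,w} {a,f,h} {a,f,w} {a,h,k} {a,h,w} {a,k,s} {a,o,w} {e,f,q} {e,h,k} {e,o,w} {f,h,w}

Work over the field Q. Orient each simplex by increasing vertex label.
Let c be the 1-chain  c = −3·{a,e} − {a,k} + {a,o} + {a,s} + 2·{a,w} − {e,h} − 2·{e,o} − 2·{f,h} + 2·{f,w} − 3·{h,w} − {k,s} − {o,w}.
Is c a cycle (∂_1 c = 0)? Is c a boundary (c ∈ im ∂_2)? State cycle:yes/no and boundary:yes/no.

n_0=10 n_1=26 n_2=14  [Q]
∂1: piv[ae,af,ah,ak,ao,as,aw,eq,jo] rk=9  ker:ef,eh,ek,eo,es,ew,fh,fq,fs,fw,hk,hw,js,ks,kw,os,ow
∂2: piv[aeh,aek,aeo,aew,afh,afw,ahk,ahw,aks,aow,efq] rk=11  ker:ehk,eow,fhw
∂1c = 0
c vs im∂2: reduces to 0 ⇒ boundary

cycle:yes boundary:yes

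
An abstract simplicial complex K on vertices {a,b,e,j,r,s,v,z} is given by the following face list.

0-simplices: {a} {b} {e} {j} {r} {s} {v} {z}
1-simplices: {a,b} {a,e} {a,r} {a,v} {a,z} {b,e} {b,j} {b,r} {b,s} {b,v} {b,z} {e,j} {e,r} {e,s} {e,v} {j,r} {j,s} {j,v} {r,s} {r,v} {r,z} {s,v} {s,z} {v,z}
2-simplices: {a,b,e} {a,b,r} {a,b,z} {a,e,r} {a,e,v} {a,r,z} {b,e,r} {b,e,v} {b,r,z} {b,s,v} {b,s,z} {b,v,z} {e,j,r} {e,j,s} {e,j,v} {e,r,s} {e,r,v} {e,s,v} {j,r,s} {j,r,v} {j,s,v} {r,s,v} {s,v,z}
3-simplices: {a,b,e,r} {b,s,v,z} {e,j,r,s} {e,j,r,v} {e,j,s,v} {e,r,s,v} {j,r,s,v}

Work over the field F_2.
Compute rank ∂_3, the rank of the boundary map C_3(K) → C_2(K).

n_0=8 n_1=24 n_2=23 n_3=7  [Z2]
∂1: piv[ab,ae,ar,av,az,bj,bs] rk=7  ker:be,br,bv,bz,ej,er,es,ev,jr,js,jv,rs,rv,rz,sv,sz,vz
∂2: piv[abe,abr,abz,aer,aev,arz,bev,bsv,bsz,bvz,ejr,ejs,ejv,ers,erv,esv] rk=16  ker:ber,brz,jrs,jrv,jsv,rsv,svz
∂3: piv[aber,bsvz,ejrs,ejrv,ejsv,ersv] rk=6  ker:jrsv
rk∂_3=6

rank∂_3=6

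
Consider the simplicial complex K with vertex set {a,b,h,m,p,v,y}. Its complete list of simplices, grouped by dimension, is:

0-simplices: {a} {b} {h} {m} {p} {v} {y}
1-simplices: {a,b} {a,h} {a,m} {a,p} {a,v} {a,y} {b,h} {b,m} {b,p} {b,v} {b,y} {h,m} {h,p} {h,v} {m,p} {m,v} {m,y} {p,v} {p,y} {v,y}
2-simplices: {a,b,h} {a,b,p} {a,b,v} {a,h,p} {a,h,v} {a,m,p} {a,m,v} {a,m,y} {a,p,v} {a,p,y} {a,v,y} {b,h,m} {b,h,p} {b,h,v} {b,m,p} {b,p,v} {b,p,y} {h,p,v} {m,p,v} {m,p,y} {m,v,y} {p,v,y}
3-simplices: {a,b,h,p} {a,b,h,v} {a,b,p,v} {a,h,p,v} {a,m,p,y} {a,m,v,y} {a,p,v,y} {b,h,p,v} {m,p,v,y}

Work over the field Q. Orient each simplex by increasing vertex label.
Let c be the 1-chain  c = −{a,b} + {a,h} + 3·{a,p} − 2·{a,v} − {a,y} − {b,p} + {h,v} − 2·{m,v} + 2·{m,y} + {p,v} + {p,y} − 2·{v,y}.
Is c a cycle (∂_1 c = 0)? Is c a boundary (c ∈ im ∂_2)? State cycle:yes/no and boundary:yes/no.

n_0=7 n_1=20 n_2=22 n_3=9  [Q]
∂1: piv[ab,ah,am,ap,av,ay] rk=6  ker:bh,bm,bp,bv,by,hm,hp,hv,mp,mv,my,pv,py,vy
∂2: piv[abh,abp,abv,ahp,ahv,amp,amv,amy,apv,apy,avy,bhm,bmp,bpy] rk=14  ker:bhp,bhv,bpv,hpv,mpv,mpy,mvy,pvy
∂3: piv[abhp,abhv,abpv,ahpv,ampy,amvy,apvy,mpvy] rk=8  ker:bhpv
∂1c = 0
c vs im∂2: reduces to 0 ⇒ boundary

cycle:yes boundary:yes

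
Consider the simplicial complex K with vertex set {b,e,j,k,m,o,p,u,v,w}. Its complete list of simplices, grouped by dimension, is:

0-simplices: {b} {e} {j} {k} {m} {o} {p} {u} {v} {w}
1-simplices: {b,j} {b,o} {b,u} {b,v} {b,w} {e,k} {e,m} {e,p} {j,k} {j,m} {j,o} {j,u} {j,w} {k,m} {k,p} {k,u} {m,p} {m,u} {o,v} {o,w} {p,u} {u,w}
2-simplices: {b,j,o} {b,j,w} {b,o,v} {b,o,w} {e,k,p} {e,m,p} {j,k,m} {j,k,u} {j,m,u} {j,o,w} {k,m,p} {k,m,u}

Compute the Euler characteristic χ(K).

n_0=10 n_1=22 n_2=12
χ=+10−22+12=0

χ(K)=0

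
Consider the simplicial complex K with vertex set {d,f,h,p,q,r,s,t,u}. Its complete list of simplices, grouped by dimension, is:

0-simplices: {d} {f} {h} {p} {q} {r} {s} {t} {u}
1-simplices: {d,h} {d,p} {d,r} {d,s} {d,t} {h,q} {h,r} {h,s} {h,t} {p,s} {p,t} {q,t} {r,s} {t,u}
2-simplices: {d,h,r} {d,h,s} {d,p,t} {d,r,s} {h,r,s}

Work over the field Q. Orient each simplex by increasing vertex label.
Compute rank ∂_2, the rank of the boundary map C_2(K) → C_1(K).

rank∂_2=4

n_0=9 n_1=14 n_2=5  [Q]
∂1: piv[dh,dp,dr,ds,dt,hq,tu] rk=7  ker:hr,hs,ht,ps,pt,qt,rs
∂2: piv[dhr,dhs,dpt,drs] rk=4  ker:hrs
rk∂_2=4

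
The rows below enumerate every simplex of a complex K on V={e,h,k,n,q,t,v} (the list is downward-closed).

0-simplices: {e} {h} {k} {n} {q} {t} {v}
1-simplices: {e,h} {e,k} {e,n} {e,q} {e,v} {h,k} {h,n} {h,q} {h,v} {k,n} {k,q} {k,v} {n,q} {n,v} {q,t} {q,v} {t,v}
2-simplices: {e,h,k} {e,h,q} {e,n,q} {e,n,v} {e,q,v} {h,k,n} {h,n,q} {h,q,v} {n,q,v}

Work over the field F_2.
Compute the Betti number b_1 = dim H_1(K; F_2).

b_1=3

n_0=7 n_1=17 n_2=9  [Z2]
∂1: piv[eh,ek,en,eq,ev,qt] rk=6  ker:hk,hn,hq,hv,kn,kq,kv,nq,nv,qv,tv
∂2: piv[ehk,ehq,enq,env,eqv,hkn,hnq,hqv] rk=8  ker:nqv
b_1=(17−6)−8=3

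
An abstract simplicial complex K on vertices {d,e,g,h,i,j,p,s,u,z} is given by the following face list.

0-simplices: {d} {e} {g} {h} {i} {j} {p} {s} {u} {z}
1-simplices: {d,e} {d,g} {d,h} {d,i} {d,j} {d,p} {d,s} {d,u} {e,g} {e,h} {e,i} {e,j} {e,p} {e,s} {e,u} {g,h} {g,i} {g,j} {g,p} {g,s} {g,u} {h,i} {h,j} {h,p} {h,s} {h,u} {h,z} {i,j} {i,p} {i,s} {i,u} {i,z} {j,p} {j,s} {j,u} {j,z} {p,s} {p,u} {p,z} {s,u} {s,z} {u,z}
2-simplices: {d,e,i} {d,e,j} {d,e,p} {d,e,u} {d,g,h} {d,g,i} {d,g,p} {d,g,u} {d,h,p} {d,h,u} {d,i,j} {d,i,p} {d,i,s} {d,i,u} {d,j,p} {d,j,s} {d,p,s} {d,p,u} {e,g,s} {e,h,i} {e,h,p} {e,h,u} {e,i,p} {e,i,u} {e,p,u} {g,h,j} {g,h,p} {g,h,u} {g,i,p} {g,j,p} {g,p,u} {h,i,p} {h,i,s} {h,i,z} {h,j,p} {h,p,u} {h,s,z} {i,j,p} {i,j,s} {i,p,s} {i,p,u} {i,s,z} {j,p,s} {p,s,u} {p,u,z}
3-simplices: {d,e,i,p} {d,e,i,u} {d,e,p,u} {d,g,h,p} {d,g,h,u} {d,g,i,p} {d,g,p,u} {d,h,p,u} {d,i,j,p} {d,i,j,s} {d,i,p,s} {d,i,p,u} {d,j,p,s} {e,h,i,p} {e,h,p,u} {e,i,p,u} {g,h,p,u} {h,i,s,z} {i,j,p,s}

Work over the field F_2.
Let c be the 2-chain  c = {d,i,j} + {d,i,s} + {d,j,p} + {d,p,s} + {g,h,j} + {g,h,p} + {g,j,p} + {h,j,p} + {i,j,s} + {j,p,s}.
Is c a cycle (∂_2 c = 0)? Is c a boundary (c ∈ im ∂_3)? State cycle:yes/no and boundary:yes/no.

cycle:yes boundary:no

n_0=10 n_1=42 n_2=45 n_3=19  [Z2]
∂1: piv[de,dg,dh,di,dj,dp,ds,du,hz] rk=9  ker:eg,eh,ei,ej,ep,es,eu,gh,gi,gj,gp,gs,gu,hi,hj,hp,hs,hu,ij,ip,is,iu,iz,jp,js,ju,jz,ps,pu,pz,su,sz,uz
∂2: piv[dei,dej,dep,deu,dgh,dgi,dgp,dgu,dhp,dhu,dij,dip,dis,diu,djp,djs,dps,dpu,egs,ehi,ehp,ghj,gjp,his,hiz,hsz,psu,puz] rk=28  ker:ehu,eip,eiu,epu,ghp,ghu,gip,gpu,hip,hjp,hpu,ijp,ijs,ips,ipu,isz,jps
∂3: piv[deip,deiu,depu,dghp,dghu,dgip,dgpu,dhpu,dijp,dijs,dips,dipu,djps,ehip,ehpu,hisz] rk=16  ker:eipu,ghpu,ijps
∂2c = 0
c vs im∂3: residual ≠ 0 ⇒ not boundary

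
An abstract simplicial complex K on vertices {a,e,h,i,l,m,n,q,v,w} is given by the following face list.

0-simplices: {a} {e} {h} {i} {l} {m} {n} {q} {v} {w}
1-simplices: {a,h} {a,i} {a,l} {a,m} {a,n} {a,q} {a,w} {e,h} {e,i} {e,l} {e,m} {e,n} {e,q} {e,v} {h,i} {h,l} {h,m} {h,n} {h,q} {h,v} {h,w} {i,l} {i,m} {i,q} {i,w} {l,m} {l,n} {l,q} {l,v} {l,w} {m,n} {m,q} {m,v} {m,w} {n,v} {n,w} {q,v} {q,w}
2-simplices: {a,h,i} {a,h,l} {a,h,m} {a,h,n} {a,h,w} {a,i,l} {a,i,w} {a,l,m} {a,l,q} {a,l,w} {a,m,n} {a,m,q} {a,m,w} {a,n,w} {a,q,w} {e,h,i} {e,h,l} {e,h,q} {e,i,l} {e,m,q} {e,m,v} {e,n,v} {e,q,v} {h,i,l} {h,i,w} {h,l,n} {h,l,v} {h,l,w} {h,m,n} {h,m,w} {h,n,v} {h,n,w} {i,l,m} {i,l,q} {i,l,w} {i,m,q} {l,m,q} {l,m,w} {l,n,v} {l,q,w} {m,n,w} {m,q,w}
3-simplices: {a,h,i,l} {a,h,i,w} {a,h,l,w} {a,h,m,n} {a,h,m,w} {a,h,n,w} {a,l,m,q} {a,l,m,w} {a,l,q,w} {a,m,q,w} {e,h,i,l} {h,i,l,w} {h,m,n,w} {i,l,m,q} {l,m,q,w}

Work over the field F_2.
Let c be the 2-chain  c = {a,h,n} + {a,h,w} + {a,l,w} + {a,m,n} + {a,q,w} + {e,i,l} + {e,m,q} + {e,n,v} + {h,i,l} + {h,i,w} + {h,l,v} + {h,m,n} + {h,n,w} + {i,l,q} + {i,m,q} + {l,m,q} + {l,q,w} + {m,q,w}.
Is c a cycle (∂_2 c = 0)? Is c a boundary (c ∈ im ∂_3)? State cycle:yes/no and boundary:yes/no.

n_0=10 n_1=38 n_2=42 n_3=15  [Z2]
∂1: piv[ah,ai,al,am,an,aq,aw,eh,ev] rk=9  ker:ei,el,em,en,eq,hi,hl,hm,hn,hq,hv,hw,il,im,iq,iw,lm,ln,lq,lv,lw,mn,mq,mv,mw,nv,nw,qv,qw
∂2: piv[ahi,ahl,ahm,ahn,ahw,ail,aiw,alm,alq,alw,amn,amq,amw,anw,aqw,ehi,ehl,ehq,emq,emv,env,eqv,hln,hlv,hnv,ilm,ilq] rk=27  ker:eil,hil,hiw,hlw,hmn,hmw,hnw,ilw,imq,lmq,lmw,lnv,lqw,mnw,mqw
∂3: piv[ahil,ahiw,ahlw,ahmn,ahmw,ahnw,almq,almw,alqw,amqw,ehil,hilw,hmnw,ilmq] rk=14  ker:lmqw
∂2c = {a,l} + {a,m} + {a,q} + {a,w} + {e,i} + {e,l} + {e,m} + {e,n} + {e,q} + {e,v} + {h,m} + {h,n} + {h,v} + {h,w} + {i,l} + {i,m} + {i,w} + {l,m} + {l,q} + {l,v} + {m,w} + {n,v} + {n,w} + {q,w}

cycle:no boundary:no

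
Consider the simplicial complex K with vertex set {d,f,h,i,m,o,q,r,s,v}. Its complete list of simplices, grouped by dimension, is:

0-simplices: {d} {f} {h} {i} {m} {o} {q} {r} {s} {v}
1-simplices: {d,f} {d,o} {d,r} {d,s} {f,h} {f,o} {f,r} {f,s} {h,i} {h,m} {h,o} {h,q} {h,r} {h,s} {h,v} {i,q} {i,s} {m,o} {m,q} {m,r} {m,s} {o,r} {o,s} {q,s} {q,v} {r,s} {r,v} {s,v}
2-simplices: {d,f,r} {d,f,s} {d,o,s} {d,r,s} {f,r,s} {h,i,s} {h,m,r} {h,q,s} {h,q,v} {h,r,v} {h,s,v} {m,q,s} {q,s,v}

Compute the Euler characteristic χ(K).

n_0=10 n_1=28 n_2=13
χ=+10−28+13=-5

χ(K)=-5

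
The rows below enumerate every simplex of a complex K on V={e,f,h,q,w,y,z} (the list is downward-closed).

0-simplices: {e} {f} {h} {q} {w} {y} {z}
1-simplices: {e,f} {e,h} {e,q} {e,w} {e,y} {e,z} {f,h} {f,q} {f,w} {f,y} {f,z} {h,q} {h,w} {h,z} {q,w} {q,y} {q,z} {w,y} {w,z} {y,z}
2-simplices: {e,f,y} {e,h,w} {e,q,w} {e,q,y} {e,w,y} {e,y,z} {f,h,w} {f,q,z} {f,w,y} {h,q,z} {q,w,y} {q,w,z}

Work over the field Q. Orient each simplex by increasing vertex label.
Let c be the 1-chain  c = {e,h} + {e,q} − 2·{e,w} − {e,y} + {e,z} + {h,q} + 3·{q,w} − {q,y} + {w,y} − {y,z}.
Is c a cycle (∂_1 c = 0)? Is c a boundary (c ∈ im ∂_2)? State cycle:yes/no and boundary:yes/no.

cycle:yes boundary:no

n_0=7 n_1=20 n_2=12  [Q]
∂1: piv[ef,eh,eq,ew,ey,ez] rk=6  ker:fh,fq,fw,fy,fz,hq,hw,hz,qw,qy,qz,wy,wz,yz
∂2: piv[efy,ehw,eqw,eqy,ewy,eyz,fhw,fqz,fwy,hqz,qwz] rk=11  ker:qwy
∂1c = 0
c vs im∂2: residual ≠ 0 ⇒ not boundary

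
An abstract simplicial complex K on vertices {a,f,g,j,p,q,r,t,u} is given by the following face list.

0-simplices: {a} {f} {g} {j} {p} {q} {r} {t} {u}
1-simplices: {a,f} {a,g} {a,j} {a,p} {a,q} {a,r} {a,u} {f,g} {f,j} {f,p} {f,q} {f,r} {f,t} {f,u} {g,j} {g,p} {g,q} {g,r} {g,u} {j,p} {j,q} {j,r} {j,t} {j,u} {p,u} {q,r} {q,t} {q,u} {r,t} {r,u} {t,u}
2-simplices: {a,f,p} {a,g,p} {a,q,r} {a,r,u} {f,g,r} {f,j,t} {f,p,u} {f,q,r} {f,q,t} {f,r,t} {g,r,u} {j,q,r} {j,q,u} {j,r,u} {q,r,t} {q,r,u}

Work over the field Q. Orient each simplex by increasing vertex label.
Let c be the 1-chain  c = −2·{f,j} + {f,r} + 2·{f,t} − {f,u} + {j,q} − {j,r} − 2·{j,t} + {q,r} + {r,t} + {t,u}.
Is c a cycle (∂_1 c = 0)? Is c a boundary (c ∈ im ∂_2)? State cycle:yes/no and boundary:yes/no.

cycle:yes boundary:no

n_0=9 n_1=31 n_2=16  [Q]
∂1: piv[af,ag,aj,ap,aq,ar,au,ft] rk=8  ker:fg,fj,fp,fq,fr,fu,gj,gp,gq,gr,gu,jp,jq,jr,jt,ju,pu,qr,qt,qu,rt,ru,tu
∂2: piv[afp,agp,aqr,aru,fgr,fjt,fpu,fqr,fqt,frt,gru,jqr,jqu,jru] rk=14  ker:qrt,qru
∂1c = 0
c vs im∂2: residual ≠ 0 ⇒ not boundary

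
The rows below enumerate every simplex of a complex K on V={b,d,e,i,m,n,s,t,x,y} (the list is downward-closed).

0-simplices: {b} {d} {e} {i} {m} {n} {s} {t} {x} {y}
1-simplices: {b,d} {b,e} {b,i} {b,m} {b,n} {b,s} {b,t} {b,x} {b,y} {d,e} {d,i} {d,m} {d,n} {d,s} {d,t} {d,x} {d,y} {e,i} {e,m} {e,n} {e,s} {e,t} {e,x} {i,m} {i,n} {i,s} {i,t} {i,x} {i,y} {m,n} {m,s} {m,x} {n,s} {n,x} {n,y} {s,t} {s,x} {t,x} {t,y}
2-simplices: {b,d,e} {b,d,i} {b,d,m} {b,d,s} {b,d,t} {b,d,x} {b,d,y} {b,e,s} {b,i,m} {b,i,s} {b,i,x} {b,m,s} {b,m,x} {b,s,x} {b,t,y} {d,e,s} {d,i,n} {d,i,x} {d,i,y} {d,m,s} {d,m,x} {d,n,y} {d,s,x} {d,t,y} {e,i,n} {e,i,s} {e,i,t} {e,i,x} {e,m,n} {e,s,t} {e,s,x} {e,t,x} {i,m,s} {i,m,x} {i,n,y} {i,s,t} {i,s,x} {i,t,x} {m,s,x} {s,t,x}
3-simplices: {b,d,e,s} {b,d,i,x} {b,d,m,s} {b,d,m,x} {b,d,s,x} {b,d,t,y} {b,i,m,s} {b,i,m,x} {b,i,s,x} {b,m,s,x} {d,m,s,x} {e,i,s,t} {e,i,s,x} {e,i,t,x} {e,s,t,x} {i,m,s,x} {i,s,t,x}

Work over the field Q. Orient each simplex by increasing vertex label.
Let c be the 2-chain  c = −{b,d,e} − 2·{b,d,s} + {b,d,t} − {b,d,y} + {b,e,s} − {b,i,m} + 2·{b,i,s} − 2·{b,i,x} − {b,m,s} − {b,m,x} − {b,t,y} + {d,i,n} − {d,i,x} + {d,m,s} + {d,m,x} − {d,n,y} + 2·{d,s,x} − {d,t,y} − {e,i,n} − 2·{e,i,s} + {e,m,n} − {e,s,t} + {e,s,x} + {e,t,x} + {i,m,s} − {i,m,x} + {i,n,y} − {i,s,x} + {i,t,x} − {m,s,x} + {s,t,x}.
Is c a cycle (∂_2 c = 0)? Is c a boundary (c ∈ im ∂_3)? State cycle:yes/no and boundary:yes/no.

cycle:no boundary:no

n_0=10 n_1=39 n_2=40 n_3=17  [Q]
∂1: piv[bd,be,bi,bm,bn,bs,bt,bx,by] rk=9  ker:de,di,dm,dn,ds,dt,dx,dy,ei,em,en,es,et,ex,im,in,is,it,ix,iy,mn,ms,mx,ns,nx,ny,st,sx,tx,ty
∂2: piv[bde,bdi,bdm,bds,bdt,bdx,bdy,bes,bim,bis,bix,bms,bmx,bsx,bty,din,diy,dny,ein,eis,eit,eix,emn,est,etx] rk=25  ker:des,dix,dms,dmx,dsx,dty,esx,ims,imx,iny,ist,isx,itx,msx,stx
∂3: piv[bdes,bdix,bdms,bdmx,bdsx,bdty,bims,bimx,bisx,bmsx,eist,eisx,eitx,estx] rk=14  ker:dmsx,imsx,istx
∂2c = −3·{b,d} + 2·{b,e} − {b,i} − {b,m} − 2·{b,t} + 3·{b,x} + 2·{b,y} − {d,e} + 2·{d,m} − 2·{d,n} − {d,s} − 2·{d,x} + {d,y} − 3·{e,i} + {e,m} + 3·{e,s} + 2·{e,t} − 2·{e,x} − {i,m} + {i,n} − 2·{i,s} + {i,t} − 2·{i,x} − {i,y} + {m,n} + 3·{t,x} − 2·{t,y}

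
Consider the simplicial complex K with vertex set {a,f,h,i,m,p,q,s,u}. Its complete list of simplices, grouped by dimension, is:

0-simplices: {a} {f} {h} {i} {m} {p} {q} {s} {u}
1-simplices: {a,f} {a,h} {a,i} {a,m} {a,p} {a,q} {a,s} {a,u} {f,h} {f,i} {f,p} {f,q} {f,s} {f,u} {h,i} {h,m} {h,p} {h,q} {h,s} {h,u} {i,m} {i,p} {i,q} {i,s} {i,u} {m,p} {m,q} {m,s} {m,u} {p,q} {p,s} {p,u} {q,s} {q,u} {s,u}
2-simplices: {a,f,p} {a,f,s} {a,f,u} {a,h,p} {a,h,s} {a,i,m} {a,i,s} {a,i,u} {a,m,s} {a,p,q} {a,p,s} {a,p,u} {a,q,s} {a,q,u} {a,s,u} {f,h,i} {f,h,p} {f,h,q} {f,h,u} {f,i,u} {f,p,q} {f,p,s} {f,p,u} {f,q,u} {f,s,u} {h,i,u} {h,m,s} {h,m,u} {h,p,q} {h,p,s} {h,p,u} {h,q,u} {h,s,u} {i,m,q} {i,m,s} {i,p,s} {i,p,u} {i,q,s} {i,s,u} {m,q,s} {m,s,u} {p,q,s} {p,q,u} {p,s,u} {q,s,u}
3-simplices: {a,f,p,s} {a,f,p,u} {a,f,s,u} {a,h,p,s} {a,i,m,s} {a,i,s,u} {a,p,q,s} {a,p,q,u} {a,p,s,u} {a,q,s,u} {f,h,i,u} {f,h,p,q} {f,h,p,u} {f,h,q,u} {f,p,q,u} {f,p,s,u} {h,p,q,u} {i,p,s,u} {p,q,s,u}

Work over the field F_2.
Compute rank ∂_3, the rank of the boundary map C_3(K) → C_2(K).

n_0=9 n_1=35 n_2=45 n_3=19  [Z2]
∂1: piv[af,ah,ai,am,ap,aq,as,au] rk=8  ker:fh,fi,fp,fq,fs,fu,hi,hm,hp,hq,hs,hu,im,ip,iq,is,iu,mp,mq,ms,mu,pq,ps,pu,qs,qu,su
∂2: piv[afp,afs,afu,ahp,ahs,aim,ais,aiu,ams,apq,aps,apu,aqs,aqu,asu,fhi,fhp,fhq,fhu,fiu,fpq,hms,hmu,imq,ips,iqs] rk=26  ker:fps,fpu,fqu,fsu,hiu,hpq,hps,hpu,hqu,hsu,ims,ipu,isu,mqs,msu,pqs,pqu,psu,qsu
∂3: piv[afps,afpu,afsu,ahps,aims,aisu,apqs,apqu,apsu,aqsu,fhiu,fhpq,fhpu,fhqu,fpqu,ipsu] rk=16  ker:fpsu,hpqu,pqsu
rk∂_3=16

rank∂_3=16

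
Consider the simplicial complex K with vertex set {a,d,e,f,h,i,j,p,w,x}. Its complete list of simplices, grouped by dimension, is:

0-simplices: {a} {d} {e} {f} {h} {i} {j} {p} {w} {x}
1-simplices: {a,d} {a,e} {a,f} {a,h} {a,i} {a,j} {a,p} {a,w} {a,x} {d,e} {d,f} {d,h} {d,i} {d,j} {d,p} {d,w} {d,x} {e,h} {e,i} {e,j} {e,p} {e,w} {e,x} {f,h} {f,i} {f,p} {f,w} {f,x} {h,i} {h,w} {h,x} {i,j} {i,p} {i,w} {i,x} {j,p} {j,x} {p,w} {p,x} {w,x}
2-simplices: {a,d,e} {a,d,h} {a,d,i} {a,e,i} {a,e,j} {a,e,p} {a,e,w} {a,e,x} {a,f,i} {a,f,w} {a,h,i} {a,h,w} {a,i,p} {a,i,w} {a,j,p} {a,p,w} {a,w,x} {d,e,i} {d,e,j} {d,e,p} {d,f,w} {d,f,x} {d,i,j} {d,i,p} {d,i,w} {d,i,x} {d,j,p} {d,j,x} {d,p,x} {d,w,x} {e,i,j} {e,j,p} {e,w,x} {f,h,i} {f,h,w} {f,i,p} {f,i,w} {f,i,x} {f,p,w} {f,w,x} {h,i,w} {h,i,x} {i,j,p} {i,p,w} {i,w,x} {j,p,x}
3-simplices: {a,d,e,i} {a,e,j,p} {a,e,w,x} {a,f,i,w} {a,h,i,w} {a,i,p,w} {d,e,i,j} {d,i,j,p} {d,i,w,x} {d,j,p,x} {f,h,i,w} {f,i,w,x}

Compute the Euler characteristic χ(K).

χ(K)=4

n_0=10 n_1=40 n_2=46 n_3=12
χ=+10−40+46−12=4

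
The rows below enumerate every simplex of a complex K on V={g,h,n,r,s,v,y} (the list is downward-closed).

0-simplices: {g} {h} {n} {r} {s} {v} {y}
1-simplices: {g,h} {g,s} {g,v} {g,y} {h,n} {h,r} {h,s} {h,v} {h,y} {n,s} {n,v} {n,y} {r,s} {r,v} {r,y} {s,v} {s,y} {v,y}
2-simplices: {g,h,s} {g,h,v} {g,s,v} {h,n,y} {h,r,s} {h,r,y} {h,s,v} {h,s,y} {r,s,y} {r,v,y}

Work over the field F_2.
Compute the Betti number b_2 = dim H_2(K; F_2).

b_2=2

n_0=7 n_1=18 n_2=10  [Z2]
∂1: piv[gh,gs,gv,gy,hn,hr] rk=6  ker:hs,hv,hy,ns,nv,ny,rs,rv,ry,sv,sy,vy
∂2: piv[ghs,ghv,gsv,hny,hrs,hry,hsy,rvy] rk=8  ker:hsv,rsy
b_2=(10−8)−0=2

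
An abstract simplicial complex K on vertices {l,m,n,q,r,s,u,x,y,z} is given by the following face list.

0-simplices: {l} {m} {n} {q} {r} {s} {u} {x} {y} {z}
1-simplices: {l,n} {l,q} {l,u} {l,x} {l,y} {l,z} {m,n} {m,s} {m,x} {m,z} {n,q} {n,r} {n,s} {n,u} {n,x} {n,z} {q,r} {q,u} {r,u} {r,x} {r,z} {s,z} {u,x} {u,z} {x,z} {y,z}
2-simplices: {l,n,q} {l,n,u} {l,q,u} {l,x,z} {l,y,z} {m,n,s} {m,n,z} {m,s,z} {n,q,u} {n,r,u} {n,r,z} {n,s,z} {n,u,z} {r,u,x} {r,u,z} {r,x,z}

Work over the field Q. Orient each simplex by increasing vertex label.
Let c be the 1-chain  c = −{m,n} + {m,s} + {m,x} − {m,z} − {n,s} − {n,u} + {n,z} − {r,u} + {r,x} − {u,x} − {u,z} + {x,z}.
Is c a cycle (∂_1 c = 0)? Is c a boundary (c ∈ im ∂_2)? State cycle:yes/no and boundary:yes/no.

cycle:yes boundary:no

n_0=10 n_1=26 n_2=16  [Q]
∂1: piv[ln,lq,lu,lx,ly,lz,mn,ms,nr] rk=9  ker:mx,mz,nq,ns,nu,nx,nz,qr,qu,ru,rx,rz,sz,ux,uz,xz,yz
∂2: piv[lnq,lnu,lqu,lxz,lyz,mns,mnz,msz,nru,nrz,nuz,rux,rxz] rk=13  ker:nqu,nsz,ruz
∂1c = 0
c vs im∂2: residual ≠ 0 ⇒ not boundary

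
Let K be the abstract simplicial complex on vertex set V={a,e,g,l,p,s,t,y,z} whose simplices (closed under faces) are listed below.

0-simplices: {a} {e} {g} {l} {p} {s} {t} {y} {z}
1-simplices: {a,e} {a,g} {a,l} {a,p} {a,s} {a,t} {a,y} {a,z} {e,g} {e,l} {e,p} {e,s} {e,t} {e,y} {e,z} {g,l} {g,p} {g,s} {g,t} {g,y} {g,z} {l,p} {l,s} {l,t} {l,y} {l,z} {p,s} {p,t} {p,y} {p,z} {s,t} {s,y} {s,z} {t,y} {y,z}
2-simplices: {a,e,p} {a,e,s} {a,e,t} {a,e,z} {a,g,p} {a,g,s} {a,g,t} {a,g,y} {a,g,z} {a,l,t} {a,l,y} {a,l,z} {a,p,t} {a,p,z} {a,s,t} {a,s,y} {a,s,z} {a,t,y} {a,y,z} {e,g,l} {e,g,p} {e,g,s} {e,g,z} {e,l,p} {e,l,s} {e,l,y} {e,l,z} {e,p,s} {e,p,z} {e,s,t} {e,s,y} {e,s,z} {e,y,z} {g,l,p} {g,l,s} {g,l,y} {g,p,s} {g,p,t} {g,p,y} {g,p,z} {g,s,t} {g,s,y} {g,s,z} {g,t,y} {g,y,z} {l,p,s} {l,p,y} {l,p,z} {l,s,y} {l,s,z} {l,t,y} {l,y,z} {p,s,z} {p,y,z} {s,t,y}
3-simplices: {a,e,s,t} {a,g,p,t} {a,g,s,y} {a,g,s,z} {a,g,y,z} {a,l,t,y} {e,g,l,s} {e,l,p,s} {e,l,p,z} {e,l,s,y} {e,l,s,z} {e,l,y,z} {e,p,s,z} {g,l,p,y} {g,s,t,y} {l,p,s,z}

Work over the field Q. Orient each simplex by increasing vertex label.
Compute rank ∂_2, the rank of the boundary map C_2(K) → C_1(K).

n_0=9 n_1=35 n_2=55 n_3=16  [Q]
∂1: piv[ae,ag,al,ap,as,at,ay,az] rk=8  ker:eg,el,ep,es,et,ey,ez,gl,gp,gs,gt,gy,gz,lp,ls,lt,ly,lz,ps,pt,py,pz,st,sy,sz,ty,yz
∂2: piv[aep,aes,aet,aez,agp,ags,agt,agy,agz,alt,aly,alz,apt,apz,ast,asy,asz,aty,ayz,egl,egp,elp,els,ely,elz,eps,gpy] rk=27  ker:egs,egz,epz,est,esy,esz,eyz,glp,gls,gly,gps,gpt,gpz,gst,gsy,gsz,gty,gyz,lps,lpy,lpz,lsy,lsz,lty,lyz,psz,pyz,sty
∂3: piv[aest,agpt,agsy,agsz,agyz,alty,egls,elps,elpz,elsy,elsz,elyz,epsz,glpy,gsty] rk=15  ker:lpsz
rk∂_2=27

rank∂_2=27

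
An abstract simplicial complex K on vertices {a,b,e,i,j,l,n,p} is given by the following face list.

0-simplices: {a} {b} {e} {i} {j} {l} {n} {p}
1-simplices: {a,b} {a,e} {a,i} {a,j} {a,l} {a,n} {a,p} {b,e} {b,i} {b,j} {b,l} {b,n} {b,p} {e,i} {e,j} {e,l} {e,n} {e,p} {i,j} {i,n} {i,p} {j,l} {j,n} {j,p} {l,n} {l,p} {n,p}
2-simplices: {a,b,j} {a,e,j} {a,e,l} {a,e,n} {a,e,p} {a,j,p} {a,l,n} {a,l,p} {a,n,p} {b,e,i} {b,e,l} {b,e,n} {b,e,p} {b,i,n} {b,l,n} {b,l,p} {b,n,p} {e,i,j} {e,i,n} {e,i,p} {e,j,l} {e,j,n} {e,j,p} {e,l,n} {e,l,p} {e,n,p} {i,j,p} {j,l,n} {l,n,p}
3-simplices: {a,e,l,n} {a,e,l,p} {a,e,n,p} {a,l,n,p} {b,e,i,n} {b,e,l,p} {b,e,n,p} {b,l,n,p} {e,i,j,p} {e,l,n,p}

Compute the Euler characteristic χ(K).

χ(K)=0

n_0=8 n_1=27 n_2=29 n_3=10
χ=+8−27+29−10=0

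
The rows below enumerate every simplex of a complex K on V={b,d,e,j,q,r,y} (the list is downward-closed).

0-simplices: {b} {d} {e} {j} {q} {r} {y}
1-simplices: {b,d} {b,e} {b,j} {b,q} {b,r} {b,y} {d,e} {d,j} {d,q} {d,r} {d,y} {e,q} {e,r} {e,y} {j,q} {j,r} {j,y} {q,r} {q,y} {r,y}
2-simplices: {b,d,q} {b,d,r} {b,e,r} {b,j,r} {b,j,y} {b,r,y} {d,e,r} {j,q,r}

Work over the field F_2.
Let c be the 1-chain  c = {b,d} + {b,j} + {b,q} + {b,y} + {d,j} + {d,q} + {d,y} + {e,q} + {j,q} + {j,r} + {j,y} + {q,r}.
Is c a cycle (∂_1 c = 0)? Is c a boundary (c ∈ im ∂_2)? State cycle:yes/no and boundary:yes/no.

n_0=7 n_1=20 n_2=8  [Z2]
∂1: piv[bd,be,bj,bq,br,by] rk=6  ker:de,dj,dq,dr,dy,eq,er,ey,jq,jr,jy,qr,qy,ry
∂2: piv[bdq,bdr,ber,bjr,bjy,bry,der,jqr] rk=8
∂1c = {e} + {j} + {q} + {y}

cycle:no boundary:no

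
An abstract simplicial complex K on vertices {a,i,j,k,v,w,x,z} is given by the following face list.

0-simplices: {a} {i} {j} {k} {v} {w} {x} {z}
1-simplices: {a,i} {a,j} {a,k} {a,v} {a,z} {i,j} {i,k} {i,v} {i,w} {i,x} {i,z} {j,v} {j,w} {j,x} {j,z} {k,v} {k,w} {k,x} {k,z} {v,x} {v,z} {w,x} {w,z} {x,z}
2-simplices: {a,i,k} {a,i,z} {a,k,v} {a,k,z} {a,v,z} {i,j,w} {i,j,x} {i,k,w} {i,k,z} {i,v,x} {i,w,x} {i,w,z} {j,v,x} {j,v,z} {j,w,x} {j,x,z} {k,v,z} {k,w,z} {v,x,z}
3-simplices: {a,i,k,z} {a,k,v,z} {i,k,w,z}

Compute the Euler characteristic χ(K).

n_0=8 n_1=24 n_2=19 n_3=3
χ=+8−24+19−3=0

χ(K)=0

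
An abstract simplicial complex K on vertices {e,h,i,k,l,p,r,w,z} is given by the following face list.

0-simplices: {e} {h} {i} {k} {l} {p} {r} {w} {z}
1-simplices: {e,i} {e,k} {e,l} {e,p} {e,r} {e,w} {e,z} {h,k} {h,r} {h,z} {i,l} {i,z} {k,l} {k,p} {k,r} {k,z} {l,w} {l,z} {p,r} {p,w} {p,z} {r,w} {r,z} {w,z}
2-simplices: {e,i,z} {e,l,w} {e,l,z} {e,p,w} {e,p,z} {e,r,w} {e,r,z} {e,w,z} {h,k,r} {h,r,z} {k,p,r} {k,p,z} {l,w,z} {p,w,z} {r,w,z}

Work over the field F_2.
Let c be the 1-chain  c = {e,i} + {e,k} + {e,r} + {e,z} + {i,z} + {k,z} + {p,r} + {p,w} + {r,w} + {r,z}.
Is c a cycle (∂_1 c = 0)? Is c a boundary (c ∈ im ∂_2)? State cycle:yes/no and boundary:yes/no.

n_0=9 n_1=24 n_2=15  [Z2]
∂1: piv[ei,ek,el,ep,er,ew,ez,hk] rk=8  ker:hr,hz,il,iz,kl,kp,kr,kz,lw,lz,pr,pw,pz,rw,rz,wz
∂2: piv[eiz,elw,elz,epw,epz,erw,erz,ewz,hkr,hrz,kpr,kpz] rk=12  ker:lwz,pwz,rwz
∂1c = 0
c vs im∂2: residual ≠ 0 ⇒ not boundary

cycle:yes boundary:no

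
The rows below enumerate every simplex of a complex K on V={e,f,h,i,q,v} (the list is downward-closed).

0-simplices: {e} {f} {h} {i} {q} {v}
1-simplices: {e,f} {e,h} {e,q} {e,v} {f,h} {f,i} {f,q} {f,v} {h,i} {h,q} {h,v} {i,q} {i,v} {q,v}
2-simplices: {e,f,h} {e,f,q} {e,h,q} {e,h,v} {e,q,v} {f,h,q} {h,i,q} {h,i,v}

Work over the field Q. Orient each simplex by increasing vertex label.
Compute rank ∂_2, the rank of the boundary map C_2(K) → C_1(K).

n_0=6 n_1=14 n_2=8  [Q]
∂1: piv[ef,eh,eq,ev,fi] rk=5  ker:fh,fq,fv,hi,hq,hv,iq,iv,qv
∂2: piv[efh,efq,ehq,ehv,eqv,hiq,hiv] rk=7  ker:fhq
rk∂_2=7

rank∂_2=7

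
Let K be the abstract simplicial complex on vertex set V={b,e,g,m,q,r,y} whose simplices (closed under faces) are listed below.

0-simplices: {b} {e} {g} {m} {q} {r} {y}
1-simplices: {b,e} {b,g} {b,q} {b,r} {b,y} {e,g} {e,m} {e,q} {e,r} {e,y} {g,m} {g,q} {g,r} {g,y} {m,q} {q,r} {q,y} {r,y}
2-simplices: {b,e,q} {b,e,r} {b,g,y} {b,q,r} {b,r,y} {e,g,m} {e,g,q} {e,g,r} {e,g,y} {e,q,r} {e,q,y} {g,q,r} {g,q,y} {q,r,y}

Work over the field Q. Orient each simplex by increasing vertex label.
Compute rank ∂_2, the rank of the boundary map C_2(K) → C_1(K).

rank∂_2=11

n_0=7 n_1=18 n_2=14  [Q]
∂1: piv[be,bg,bq,br,by,em] rk=6  ker:eg,eq,er,ey,gm,gq,gr,gy,mq,qr,qy,ry
∂2: piv[beq,ber,bgy,bqr,bry,egm,egq,egr,egy,eqy,qry] rk=11  ker:eqr,gqr,gqy
rk∂_2=11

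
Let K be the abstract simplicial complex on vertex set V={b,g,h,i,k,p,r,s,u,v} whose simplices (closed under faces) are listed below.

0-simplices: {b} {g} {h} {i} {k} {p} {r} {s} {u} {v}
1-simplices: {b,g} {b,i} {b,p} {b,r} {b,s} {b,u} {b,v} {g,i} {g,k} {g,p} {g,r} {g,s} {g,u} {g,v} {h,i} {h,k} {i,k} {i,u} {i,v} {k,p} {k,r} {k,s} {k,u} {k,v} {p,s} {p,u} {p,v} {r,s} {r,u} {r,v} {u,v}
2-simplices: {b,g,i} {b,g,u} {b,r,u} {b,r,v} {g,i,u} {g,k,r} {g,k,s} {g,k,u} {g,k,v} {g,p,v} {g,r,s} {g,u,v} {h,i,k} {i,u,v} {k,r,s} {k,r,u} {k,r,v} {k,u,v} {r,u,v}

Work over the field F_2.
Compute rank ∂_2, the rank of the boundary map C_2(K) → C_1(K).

n_0=10 n_1=31 n_2=19  [Z2]
∂1: piv[bg,bi,bp,br,bs,bu,bv,gk,hi] rk=9  ker:gi,gp,gr,gs,gu,gv,hk,ik,iu,iv,kp,kr,ks,ku,kv,ps,pu,pv,rs,ru,rv,uv
∂2: piv[bgi,bgu,bru,brv,giu,gkr,gks,gku,gkv,gpv,grs,guv,hik,iuv,kru,krv] rk=16  ker:krs,kuv,ruv
rk∂_2=16

rank∂_2=16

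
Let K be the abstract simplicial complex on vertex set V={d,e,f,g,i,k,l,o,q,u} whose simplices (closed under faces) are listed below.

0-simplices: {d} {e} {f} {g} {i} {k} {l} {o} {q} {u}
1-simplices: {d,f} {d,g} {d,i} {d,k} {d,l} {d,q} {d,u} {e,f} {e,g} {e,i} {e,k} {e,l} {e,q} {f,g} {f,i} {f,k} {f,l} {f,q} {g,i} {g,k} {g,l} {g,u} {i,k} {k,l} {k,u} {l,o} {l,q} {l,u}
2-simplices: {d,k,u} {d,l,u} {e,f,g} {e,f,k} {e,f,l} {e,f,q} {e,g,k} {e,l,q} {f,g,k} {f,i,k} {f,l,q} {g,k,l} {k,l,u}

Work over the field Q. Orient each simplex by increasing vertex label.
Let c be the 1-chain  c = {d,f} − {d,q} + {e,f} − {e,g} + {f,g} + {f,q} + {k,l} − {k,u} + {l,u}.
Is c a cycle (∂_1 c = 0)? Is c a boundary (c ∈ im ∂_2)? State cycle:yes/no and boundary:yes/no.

cycle:yes boundary:no

n_0=10 n_1=28 n_2=13  [Q]
∂1: piv[df,dg,di,dk,dl,dq,du,ef,lo] rk=9  ker:eg,ei,ek,el,eq,fg,fi,fk,fl,fq,gi,gk,gl,gu,ik,kl,ku,lq,lu
∂2: piv[dku,dlu,efg,efk,efl,efq,egk,elq,fik,gkl,klu] rk=11  ker:fgk,flq
∂1c = 0
c vs im∂2: residual ≠ 0 ⇒ not boundary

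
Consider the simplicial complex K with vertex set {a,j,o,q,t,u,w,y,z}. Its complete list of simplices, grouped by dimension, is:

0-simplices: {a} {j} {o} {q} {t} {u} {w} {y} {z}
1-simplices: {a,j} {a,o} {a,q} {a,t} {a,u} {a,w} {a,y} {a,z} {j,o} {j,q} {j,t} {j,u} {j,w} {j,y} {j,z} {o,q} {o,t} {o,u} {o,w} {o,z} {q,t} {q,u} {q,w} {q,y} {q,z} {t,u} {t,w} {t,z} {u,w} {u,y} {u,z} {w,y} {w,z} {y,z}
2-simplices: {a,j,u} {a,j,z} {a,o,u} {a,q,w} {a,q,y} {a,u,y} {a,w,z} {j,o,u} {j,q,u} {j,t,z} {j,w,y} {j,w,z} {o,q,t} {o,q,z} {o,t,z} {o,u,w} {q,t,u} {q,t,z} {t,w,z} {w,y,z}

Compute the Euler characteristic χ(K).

χ(K)=-5

n_0=9 n_1=34 n_2=20
χ=+9−34+20=-5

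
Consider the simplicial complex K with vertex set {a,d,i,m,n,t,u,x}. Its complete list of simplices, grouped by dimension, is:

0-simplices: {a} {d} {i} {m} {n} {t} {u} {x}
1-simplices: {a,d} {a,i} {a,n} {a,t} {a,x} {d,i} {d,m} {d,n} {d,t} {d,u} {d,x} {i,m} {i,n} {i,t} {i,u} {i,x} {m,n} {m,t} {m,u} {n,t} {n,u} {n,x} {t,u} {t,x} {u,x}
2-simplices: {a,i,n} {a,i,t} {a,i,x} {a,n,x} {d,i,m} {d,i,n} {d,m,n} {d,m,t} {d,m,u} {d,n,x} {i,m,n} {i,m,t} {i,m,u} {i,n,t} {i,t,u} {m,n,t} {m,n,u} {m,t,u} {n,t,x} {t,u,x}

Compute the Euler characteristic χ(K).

n_0=8 n_1=25 n_2=20
χ=+8−25+20=3

χ(K)=3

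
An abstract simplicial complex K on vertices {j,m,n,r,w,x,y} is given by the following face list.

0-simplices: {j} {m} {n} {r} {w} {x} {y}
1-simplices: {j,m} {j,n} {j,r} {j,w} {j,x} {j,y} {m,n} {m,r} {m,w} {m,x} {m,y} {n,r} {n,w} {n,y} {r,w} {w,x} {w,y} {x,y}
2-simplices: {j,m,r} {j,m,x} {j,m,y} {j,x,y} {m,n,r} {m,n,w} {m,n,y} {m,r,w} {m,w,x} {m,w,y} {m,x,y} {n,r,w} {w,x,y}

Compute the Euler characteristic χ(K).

n_0=7 n_1=18 n_2=13
χ=+7−18+13=2

χ(K)=2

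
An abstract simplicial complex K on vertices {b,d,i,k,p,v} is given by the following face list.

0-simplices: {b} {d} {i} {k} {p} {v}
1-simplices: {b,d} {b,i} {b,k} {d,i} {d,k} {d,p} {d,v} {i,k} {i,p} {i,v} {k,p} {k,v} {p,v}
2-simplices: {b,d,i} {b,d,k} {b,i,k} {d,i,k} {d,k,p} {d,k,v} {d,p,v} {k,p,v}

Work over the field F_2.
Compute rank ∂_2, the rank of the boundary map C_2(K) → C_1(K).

rank∂_2=6

n_0=6 n_1=13 n_2=8  [Z2]
∂1: piv[bd,bi,bk,dp,dv] rk=5  ker:di,dk,ik,ip,iv,kp,kv,pv
∂2: piv[bdi,bdk,bik,dkp,dkv,dpv] rk=6  ker:dik,kpv
rk∂_2=6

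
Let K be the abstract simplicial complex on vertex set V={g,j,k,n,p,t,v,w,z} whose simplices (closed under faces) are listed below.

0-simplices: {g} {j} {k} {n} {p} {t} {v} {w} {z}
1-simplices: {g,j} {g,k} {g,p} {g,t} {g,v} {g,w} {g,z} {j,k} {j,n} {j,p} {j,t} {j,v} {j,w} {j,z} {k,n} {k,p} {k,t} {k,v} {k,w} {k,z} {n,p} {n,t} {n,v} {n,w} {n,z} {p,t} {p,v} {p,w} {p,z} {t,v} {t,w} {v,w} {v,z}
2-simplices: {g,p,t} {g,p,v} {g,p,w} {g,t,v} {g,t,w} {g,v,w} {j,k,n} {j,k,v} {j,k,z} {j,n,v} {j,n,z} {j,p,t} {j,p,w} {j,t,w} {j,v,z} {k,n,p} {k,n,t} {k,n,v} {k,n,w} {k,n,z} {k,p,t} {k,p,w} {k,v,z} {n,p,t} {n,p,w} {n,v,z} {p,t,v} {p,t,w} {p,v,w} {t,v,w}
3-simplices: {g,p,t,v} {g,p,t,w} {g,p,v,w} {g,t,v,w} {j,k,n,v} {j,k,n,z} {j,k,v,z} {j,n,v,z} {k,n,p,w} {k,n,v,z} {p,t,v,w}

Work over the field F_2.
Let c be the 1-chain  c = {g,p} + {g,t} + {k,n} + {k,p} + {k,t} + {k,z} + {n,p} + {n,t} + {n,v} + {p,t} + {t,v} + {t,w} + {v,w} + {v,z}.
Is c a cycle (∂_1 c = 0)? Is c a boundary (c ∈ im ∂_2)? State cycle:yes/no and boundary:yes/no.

n_0=9 n_1=33 n_2=30 n_3=11  [Z2]
∂1: piv[gj,gk,gp,gt,gv,gw,gz,jn] rk=8  ker:jk,jp,jt,jv,jw,jz,kn,kp,kt,kv,kw,kz,np,nt,nv,nw,nz,pt,pv,pw,pz,tv,tw,vw,vz
∂2: piv[gpt,gpv,gpw,gtv,gtw,gvw,jkn,jkv,jkz,jnv,jnz,jpt,jpw,jvz,knp,knt,knw,kpt,kpw] rk=19  ker:jtw,knv,knz,kvz,npt,npw,nvz,ptv,ptw,pvw,tvw
∂3: piv[gptv,gptw,gpvw,gtvw,jknv,jknz,jkvz,jnvz,knpw] rk=9  ker:knvz,ptvw
∂1c = 0
c vs im∂2: reduces to 0 ⇒ boundary

cycle:yes boundary:yes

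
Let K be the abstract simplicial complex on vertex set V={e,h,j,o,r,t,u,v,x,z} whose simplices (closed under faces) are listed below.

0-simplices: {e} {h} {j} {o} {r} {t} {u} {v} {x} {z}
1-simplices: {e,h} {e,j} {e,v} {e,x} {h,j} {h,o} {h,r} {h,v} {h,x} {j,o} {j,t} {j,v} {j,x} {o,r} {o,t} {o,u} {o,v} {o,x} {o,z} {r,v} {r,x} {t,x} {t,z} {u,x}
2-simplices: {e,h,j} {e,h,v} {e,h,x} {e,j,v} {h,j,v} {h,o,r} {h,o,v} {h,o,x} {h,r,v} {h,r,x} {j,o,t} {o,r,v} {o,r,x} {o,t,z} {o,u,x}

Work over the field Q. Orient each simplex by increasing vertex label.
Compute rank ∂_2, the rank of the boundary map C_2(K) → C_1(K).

n_0=10 n_1=24 n_2=15  [Q]
∂1: piv[eh,ej,ev,ex,ho,hr,jt,ou,oz] rk=9  ker:hj,hv,hx,jo,jv,jx,or,ot,ov,ox,rv,rx,tx,tz,ux
∂2: piv[ehj,ehv,ehx,ejv,hor,hov,hox,hrv,hrx,jot,otz,oux] rk=12  ker:hjv,orv,orx
rk∂_2=12

rank∂_2=12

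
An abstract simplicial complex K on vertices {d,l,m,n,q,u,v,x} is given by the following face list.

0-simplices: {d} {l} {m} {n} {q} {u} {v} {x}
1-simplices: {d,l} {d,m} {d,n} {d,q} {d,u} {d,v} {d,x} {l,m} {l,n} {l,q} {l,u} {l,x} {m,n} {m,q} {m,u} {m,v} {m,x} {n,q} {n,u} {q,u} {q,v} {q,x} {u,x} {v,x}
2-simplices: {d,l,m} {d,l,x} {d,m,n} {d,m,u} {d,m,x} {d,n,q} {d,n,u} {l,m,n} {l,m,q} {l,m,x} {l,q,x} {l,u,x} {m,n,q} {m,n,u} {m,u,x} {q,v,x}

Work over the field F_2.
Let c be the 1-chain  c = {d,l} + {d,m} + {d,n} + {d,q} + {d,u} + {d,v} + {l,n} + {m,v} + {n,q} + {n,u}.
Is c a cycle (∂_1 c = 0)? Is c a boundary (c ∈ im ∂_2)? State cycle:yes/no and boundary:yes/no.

n_0=8 n_1=24 n_2=16  [Z2]
∂1: piv[dl,dm,dn,dq,du,dv,dx] rk=7  ker:lm,ln,lq,lu,lx,mn,mq,mu,mv,mx,nq,nu,qu,qv,qx,ux,vx
∂2: piv[dlm,dlx,dmn,dmu,dmx,dnq,dnu,lmn,lmq,lqx,lux,mnq,mux,qvx] rk=14  ker:lmx,mnu
∂1c = 0
c vs im∂2: residual ≠ 0 ⇒ not boundary

cycle:yes boundary:no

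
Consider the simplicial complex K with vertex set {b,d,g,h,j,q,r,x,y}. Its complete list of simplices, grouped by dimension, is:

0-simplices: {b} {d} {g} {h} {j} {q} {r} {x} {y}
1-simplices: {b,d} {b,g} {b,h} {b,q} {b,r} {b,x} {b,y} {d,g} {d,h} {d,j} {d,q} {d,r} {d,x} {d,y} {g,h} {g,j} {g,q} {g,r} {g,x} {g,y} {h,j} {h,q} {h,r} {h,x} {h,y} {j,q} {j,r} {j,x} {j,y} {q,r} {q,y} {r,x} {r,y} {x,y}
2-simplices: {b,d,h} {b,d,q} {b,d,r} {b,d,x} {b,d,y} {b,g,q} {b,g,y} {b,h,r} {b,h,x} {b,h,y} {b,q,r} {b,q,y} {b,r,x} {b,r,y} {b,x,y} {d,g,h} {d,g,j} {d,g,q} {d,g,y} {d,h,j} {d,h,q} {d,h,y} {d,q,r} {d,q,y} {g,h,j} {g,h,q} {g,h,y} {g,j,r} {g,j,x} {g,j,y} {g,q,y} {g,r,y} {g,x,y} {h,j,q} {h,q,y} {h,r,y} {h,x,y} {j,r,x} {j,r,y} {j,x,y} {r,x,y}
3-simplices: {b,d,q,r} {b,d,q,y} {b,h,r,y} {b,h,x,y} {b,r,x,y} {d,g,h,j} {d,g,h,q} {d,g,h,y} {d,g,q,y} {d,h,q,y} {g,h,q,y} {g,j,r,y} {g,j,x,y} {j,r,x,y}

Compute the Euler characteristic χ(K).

χ(K)=2

n_0=9 n_1=34 n_2=41 n_3=14
χ=+9−34+41−14=2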